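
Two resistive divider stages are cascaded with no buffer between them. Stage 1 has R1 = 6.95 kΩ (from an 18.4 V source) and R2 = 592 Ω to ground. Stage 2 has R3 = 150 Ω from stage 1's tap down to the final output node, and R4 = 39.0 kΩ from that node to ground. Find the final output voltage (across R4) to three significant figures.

Stage 2 presents R3+R4 = 39150 Ω as a load on stage 1's tap.
Stage 1's lower leg becomes R2‖(R3+R4) = 583.2 Ω, so V_mid = 18.4 × 583.2/7533 = 1.424 V.
Stage 2 is itself unloaded: V_out = V_mid × R4/(R3+R4) = 1.424 × 39000/39150 = 1.42 V.

V_out ≈ 1.42 V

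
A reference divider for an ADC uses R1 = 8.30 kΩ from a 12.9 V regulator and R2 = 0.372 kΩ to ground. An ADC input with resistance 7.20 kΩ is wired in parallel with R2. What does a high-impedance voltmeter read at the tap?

The load sits in parallel with R2: R2‖R_L = (372 × 7200) / (372 + 7200) = 353.7 Ω.
V_out = 12.9 × 353.7 / (8300 + 353.7) = 12.9 × 353.7/8654 = 0.527 V.
(Unloaded it would have been 0.553 V.)

V_out ≈ 0.527 V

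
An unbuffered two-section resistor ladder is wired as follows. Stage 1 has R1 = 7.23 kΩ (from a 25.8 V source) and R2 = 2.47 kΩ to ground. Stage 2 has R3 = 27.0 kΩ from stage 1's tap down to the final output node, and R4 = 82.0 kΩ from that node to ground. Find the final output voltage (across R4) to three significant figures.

Stage 2 presents R3+R4 = 109.0 kΩ as a load on stage 1's tap.
Stage 1's lower leg becomes R2‖(R3+R4) = 2.415 kΩ, so V_mid = 25.8 × 2.415/9.645 = 6.461 V.
Stage 2 is itself unloaded: V_out = V_mid × R4/(R3+R4) = 6.461 × 82.0/109.0 = 4.86 V.

V_out ≈ 4.86 V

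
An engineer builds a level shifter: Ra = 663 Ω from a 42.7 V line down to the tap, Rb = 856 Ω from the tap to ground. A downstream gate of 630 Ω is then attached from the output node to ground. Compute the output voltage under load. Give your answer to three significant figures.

The load sits in parallel with Rb: Rb‖R_L = (856 × 630) / (856 + 630) = 362.9 Ω.
V_out = 42.7 × 362.9 / (663 + 362.9) = 42.7 × 362.9/1026 = 15.1 V.

V_out ≈ 15.1 V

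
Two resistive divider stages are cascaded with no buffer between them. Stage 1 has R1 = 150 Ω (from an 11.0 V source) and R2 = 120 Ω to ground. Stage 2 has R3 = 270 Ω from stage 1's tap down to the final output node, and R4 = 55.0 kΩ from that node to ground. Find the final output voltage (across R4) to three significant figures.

V_out ≈ 4.86 V

Stage 2 presents R3+R4 = 55270 Ω as a load on stage 1's tap.
Stage 1's lower leg becomes R2‖(R3+R4) = 119.7 Ω, so V_mid = 11.0 × 119.7/269.7 = 4.883 V.
Stage 2 is itself unloaded: V_out = V_mid × R4/(R3+R4) = 4.883 × 55000/55270 = 4.86 V.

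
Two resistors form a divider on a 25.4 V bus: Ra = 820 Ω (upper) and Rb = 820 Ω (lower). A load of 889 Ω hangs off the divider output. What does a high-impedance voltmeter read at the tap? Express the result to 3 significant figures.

V_out ≈ 8.69 V

The load sits in parallel with Rb: Rb‖R_L = (820 × 889) / (820 + 889) = 426.6 Ω.
V_out = 25.4 × 426.6 / (820 + 426.6) = 25.4 × 426.6/1247 = 8.69 V.
(Unloaded it would have been 12.7 V.)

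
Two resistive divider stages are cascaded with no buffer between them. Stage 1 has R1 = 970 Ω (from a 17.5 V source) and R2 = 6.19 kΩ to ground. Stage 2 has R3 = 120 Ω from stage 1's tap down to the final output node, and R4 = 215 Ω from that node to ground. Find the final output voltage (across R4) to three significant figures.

V_out ≈ 2.77 V

Stage 2 presents R3+R4 = 335.0 Ω as a load on stage 1's tap.
Stage 1's lower leg becomes R2‖(R3+R4) = 317.8 Ω, so V_mid = 17.5 × 317.8/1288 = 4.319 V.
Stage 2 is itself unloaded: V_out = V_mid × R4/(R3+R4) = 4.319 × 215/335.0 = 2.77 V.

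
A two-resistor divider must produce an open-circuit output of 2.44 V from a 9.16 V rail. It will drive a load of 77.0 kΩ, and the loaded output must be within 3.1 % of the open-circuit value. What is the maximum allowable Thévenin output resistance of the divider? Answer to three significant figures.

Loading drop = R_th/(R_th + R_L) ≤ 0.0310, so R_th ≤ R_L · ε/(1−ε) = 77.0 kΩ × 0.0310/0.9690 = 2.46 kΩ.

R_th ≤ 2.46 kΩ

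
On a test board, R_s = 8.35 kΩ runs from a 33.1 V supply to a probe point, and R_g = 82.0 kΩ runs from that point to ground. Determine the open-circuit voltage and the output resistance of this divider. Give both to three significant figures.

V_th = 30.0 V, R_th = 7.58 kΩ

V_th is the open-circuit tap voltage: 33.1 × 82.0/(8.35 + 82.0) = 30.0 V.
With the supply zeroed, R_s and R_g appear in parallel from the tap: R_th = R_s‖R_g = (8.35 × 82.0)/90.35 = 7.58 kΩ.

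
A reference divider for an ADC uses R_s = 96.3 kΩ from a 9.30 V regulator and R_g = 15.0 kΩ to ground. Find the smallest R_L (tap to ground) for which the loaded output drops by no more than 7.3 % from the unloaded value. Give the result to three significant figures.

Output resistance R_th = R_s‖R_g = (96.3 × 15.0)/111.3 = 12.98 kΩ.
The fractional drop is R_th/(R_th + R_L); requiring this ≤ 0.0730 gives R_L ≥ R_th(1/0.0730 − 1) = 12.98 × 12.70 = 165 kΩ.

R_L(min) ≈ 165 kΩ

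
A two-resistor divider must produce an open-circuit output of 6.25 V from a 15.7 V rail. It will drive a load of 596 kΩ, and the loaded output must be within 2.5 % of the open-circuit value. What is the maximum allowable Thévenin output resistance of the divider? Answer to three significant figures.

Loading drop = R_th/(R_th + R_L) ≤ 0.0250, so R_th ≤ R_L · ε/(1−ε) = 596 kΩ × 0.0250/0.9750 = 15.3 kΩ.

R_th ≤ 15.3 kΩ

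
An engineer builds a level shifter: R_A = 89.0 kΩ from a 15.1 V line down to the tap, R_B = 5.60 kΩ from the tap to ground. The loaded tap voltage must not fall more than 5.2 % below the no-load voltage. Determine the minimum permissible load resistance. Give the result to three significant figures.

R_L(min) ≈ 96.0 kΩ

Output resistance R_th = R_A‖R_B = (89.0 × 5.60)/94.60 = 5.268 kΩ.
The fractional drop is R_th/(R_th + R_L); requiring this ≤ 0.0520 gives R_L ≥ R_th(1/0.0520 − 1) = 5.268 × 18.23 = 96.0 kΩ.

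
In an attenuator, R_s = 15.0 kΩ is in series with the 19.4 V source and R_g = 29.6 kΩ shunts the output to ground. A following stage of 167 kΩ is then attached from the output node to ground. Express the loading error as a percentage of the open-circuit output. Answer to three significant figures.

5.63 %

The divider's output (Thévenin) resistance is R_s‖R_g = 9.955 kΩ.
Fractional drop under load = R_th/(R_th + R_L) = 9.955 / (9.955 + 167) = 0.05626.
So the output falls by 5.63 %.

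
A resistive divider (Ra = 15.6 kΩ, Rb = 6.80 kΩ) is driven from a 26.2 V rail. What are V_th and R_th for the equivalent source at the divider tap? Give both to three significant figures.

V_th = 7.95 V, R_th = 4.74 kΩ

V_th is the open-circuit tap voltage: 26.2 × 6.80/(15.6 + 6.80) = 7.95 V.
With the supply zeroed, Ra and Rb appear in parallel from the tap: R_th = Ra‖Rb = (15.6 × 6.80)/22.40 = 4.74 kΩ.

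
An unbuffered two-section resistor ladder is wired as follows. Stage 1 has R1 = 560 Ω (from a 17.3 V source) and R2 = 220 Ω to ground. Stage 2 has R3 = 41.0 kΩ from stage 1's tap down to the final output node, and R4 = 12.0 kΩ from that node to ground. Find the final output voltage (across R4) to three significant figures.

Stage 2 presents R3+R4 = 53000 Ω as a load on stage 1's tap.
Stage 1's lower leg becomes R2‖(R3+R4) = 219.1 Ω, so V_mid = 17.3 × 219.1/779.1 = 4.865 V.
Stage 2 is itself unloaded: V_out = V_mid × R4/(R3+R4) = 4.865 × 12000/53000 = 1.10 V.

V_out ≈ 1.10 V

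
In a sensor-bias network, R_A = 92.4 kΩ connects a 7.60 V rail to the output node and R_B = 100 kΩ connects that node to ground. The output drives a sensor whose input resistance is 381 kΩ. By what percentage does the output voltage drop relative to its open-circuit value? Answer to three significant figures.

The divider's output (Thévenin) resistance is R_A‖R_B = 48.02 kΩ.
Fractional drop under load = R_th/(R_th + R_L) = 48.02 / (48.02 + 381) = 0.1119.
So the output falls by 11.2 %.

11.2 %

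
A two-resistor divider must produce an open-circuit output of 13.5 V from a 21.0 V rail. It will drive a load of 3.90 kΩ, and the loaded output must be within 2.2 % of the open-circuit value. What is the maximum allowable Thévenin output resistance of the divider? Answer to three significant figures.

Loading drop = R_th/(R_th + R_L) ≤ 0.0220, so R_th ≤ R_L · ε/(1−ε) = 3.90 kΩ × 0.0220/0.9780 = 87.7 Ω.
(Any R1, R2 with R2/(R1+R2) = 0.643 and R1‖R2 ≤ 87.7 Ω will meet the spec.)

R_th ≤ 87.7 Ω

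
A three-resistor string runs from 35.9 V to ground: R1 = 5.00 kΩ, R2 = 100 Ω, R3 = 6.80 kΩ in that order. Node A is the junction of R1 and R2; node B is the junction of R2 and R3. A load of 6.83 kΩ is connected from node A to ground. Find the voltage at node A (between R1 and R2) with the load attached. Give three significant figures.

V ≈ 14.6 V

Below node A the series string R2+R3 = 6900 Ω sits in parallel with the 6830 Ω load: 3432 Ω.
V_A = 35.9 × 3432/(5000 + 3432) = 14.6 V.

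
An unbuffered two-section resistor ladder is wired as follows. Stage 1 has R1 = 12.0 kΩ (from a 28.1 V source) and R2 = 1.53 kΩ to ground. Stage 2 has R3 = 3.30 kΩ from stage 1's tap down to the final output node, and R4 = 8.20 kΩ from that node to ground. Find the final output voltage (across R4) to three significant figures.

V_out ≈ 2.03 V

Stage 2 presents R3+R4 = 11.50 kΩ as a load on stage 1's tap.
Stage 1's lower leg becomes R2‖(R3+R4) = 1.350 kΩ, so V_mid = 28.1 × 1.350/13.35 = 2.842 V.
Stage 2 is itself unloaded: V_out = V_mid × R4/(R3+R4) = 2.842 × 8.20/11.50 = 2.03 V.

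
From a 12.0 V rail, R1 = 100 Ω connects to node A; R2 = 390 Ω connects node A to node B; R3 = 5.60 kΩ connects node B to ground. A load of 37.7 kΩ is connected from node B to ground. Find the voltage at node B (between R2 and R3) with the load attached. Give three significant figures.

V ≈ 10.9 V

At node B, R3 is in parallel with the load: R3‖R_L = 4876 Ω.
Below node A the resistance is R2 + (R3‖R_L) = 5266 Ω, so V_A = 12.0 × 5266/5366 = 11.78 V.
Then V_B = V_A × (R3‖R_L)/(R2 + R3‖R_L) = 11.78 × 4876/5266 = 10.9 V.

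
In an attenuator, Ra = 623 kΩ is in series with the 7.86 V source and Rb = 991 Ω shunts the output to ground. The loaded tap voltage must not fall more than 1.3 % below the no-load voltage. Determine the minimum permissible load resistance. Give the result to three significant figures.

R_L(min) ≈ 75.1 kΩ

Output resistance R_th = Ra‖Rb = (623000 × 991)/624000 = 989.4 Ω.
The fractional drop is R_th/(R_th + R_L); requiring this ≤ 0.0130 gives R_L ≥ R_th(1/0.0130 − 1) = 989.4 × 75.92 = 75.1 kΩ.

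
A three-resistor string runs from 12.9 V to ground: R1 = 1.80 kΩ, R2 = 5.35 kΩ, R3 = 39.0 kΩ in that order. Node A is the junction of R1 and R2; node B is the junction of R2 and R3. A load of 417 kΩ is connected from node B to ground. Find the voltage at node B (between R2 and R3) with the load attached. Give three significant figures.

At node B, R3 is in parallel with the load: R3‖R_L = 35.66 kΩ.
Below node A the resistance is R2 + (R3‖R_L) = 41.01 kΩ, so V_A = 12.9 × 41.01/42.81 = 12.36 V.
Then V_B = V_A × (R3‖R_L)/(R2 + R3‖R_L) = 12.36 × 35.66/41.01 = 10.7 V.

V ≈ 10.7 V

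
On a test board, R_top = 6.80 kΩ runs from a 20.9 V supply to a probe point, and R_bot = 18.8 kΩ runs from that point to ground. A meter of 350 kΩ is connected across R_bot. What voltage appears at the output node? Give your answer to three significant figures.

The load sits in parallel with R_bot: R_bot‖R_L = (18.8 × 350) / (18.8 + 350) = 17.84 kΩ.
V_out = 20.9 × 17.84 / (6.80 + 17.84) = 20.9 × 17.84/24.64 = 15.1 V.

V_out ≈ 15.1 V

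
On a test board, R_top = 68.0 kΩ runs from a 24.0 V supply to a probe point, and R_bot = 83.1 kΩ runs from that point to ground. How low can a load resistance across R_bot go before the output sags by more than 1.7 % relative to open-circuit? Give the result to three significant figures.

Output resistance R_th = R_top‖R_bot = (68.0 × 83.1)/151.1 = 37.40 kΩ.
The fractional drop is R_th/(R_th + R_L); requiring this ≤ 0.0170 gives R_L ≥ R_th(1/0.0170 − 1) = 37.40 × 57.82 = 2.16 MΩ.

R_L(min) ≈ 2.16 MΩ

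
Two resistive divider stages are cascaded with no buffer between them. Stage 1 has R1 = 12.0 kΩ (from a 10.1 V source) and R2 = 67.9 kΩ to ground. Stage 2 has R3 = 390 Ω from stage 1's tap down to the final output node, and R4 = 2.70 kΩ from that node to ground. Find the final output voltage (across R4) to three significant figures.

Stage 2 presents R3+R4 = 3090 Ω as a load on stage 1's tap.
Stage 1's lower leg becomes R2‖(R3+R4) = 2956 Ω, so V_mid = 10.1 × 2956/14960 = 1.996 V.
Stage 2 is itself unloaded: V_out = V_mid × R4/(R3+R4) = 1.996 × 2700/3090 = 1.74 V.

V_out ≈ 1.74 V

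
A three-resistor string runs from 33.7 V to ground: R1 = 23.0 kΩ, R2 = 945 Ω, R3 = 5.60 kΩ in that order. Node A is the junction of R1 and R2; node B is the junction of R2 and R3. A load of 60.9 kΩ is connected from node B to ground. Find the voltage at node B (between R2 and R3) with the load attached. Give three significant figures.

V ≈ 5.94 V

At node B, R3 is in parallel with the load: R3‖R_L = 5128 Ω.
Below node A the resistance is R2 + (R3‖R_L) = 6073 Ω, so V_A = 33.7 × 6073/29070 = 7.040 V.
Then V_B = V_A × (R3‖R_L)/(R2 + R3‖R_L) = 7.040 × 5128/6073 = 5.94 V.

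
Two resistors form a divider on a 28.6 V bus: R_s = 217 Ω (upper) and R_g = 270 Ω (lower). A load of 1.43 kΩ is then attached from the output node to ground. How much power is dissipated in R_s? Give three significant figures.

P ≈ 900 mW

Total resistance from the source is R_s + (R_g‖R_L) = 444.1 Ω, so I = 28.6/444.1 Ω = 64.40 mA.
P = I²·R_s = (64.40 mA)² × 217 Ω = 900 mW.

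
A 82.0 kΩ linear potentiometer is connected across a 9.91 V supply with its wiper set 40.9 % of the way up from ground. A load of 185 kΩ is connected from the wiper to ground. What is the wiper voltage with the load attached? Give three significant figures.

V ≈ 3.66 V

The wiper splits the pot into (1−α)R = 48.46 kΩ above and αR = 33.54 kΩ below.
Lower section ‖ load = 28.39 kΩ.
V_wiper = 9.91 × 28.39/(48.46 + 28.39) = 3.66 V.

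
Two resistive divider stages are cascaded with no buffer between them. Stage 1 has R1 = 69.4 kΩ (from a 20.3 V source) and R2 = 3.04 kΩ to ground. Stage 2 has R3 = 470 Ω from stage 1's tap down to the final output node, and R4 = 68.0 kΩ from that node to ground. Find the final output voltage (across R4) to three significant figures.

V_out ≈ 0.812 V

Stage 2 presents R3+R4 = 68470 Ω as a load on stage 1's tap.
Stage 1's lower leg becomes R2‖(R3+R4) = 2911 Ω, so V_mid = 20.3 × 2911/72310 = 0.8171 V.
Stage 2 is itself unloaded: V_out = V_mid × R4/(R3+R4) = 0.8171 × 68000/68470 = 0.812 V.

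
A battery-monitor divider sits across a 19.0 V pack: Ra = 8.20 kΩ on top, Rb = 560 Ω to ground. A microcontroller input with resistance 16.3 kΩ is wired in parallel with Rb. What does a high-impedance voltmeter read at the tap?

The load sits in parallel with Rb: Rb‖R_L = (560 × 16300) / (560 + 16300) = 541.4 Ω.
V_out = 19.0 × 541.4 / (8200 + 541.4) = 19.0 × 541.4/8741 = 1.18 V.
(Unloaded it would have been 1.21 V.)

V_out ≈ 1.18 V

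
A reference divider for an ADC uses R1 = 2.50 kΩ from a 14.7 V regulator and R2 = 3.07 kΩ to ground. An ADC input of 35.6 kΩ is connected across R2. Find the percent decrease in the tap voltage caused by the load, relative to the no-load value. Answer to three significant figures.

3.73 %

The divider's output (Thévenin) resistance is R1‖R2 = 1.378 kΩ.
Fractional drop under load = R_th/(R_th + R_L) = 1.378 / (1.378 + 35.6) = 0.03726.
So the output falls by 3.73 %.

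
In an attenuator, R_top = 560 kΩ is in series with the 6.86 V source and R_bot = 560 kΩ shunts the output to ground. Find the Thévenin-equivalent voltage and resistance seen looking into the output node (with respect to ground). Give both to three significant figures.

V_th = 3.43 V, R_th = 280 kΩ

V_th is the open-circuit tap voltage: 6.86 × 560/(560 + 560) = 3.43 V.
With the supply zeroed, R_top and R_bot appear in parallel from the tap: R_th = R_top‖R_bot = (560 × 560)/1120 = 280 kΩ.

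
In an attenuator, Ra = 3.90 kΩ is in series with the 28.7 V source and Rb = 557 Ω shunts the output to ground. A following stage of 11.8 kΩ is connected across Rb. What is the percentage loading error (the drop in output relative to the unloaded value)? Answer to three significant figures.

The divider's output (Thévenin) resistance is Ra‖Rb = 487.4 Ω.
Fractional drop under load = R_th/(R_th + R_L) = 487.4 / (487.4 + 11800) = 0.03967.
So the output falls by 3.97 %.

3.97 %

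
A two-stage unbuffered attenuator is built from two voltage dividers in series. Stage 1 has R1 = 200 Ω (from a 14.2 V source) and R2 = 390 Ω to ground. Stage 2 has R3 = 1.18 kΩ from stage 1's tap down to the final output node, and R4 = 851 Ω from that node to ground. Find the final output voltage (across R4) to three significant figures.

V_out ≈ 3.69 V

Stage 2 presents R3+R4 = 2031 Ω as a load on stage 1's tap.
Stage 1's lower leg becomes R2‖(R3+R4) = 327.2 Ω, so V_mid = 14.2 × 327.2/527.2 = 8.813 V.
Stage 2 is itself unloaded: V_out = V_mid × R4/(R3+R4) = 8.813 × 851/2031 = 3.69 V.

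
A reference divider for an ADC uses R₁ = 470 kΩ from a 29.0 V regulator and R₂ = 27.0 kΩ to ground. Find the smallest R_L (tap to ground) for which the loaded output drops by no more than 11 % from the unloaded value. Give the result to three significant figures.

R_L(min) ≈ 207 kΩ

Output resistance R_th = R₁‖R₂ = (470 × 27.0)/497.0 = 25.53 kΩ.
The fractional drop is R_th/(R_th + R_L); requiring this ≤ 0.110 gives R_L ≥ R_th(1/0.110 − 1) = 25.53 × 8.091 = 207 kΩ.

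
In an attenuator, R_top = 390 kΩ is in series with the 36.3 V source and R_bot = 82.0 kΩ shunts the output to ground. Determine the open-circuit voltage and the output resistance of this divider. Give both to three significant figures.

V_th is the open-circuit tap voltage: 36.3 × 82.0/(390 + 82.0) = 6.31 V.
With the supply zeroed, R_top and R_bot appear in parallel from the tap: R_th = R_top‖R_bot = (390 × 82.0)/472.0 = 67.8 kΩ.

V_th = 6.31 V, R_th = 67.8 kΩ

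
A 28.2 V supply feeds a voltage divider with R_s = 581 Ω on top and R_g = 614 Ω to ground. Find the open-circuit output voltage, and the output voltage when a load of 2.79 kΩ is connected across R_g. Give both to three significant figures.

Unloaded: 14.5 V; loaded: 13.1 V

Open-circuit: V = 28.2 × 614/(581 + 614) = 14.5 V.
With the load, R_g becomes R_g‖R_L = 503.2 Ω, so V = 28.2 × 503.2/1084 = 13.1 V.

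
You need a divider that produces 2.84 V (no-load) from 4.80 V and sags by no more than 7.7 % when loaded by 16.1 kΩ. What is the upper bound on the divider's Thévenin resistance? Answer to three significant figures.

R_th ≤ 1.34 kΩ

Loading drop = R_th/(R_th + R_L) ≤ 0.0770, so R_th ≤ R_L · ε/(1−ε) = 16.1 kΩ × 0.0770/0.9230 = 1.34 kΩ.
(Any R1, R2 with R2/(R1+R2) = 0.592 and R1‖R2 ≤ 1.34 kΩ will meet the spec.)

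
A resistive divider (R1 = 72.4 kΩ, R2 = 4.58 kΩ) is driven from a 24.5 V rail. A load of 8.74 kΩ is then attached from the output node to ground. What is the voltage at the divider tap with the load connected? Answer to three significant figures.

The load sits in parallel with R2: R2‖R_L = (4.58 × 8.74) / (4.58 + 8.74) = 3.005 kΩ.
V_out = 24.5 × 3.005 / (72.4 + 3.005) = 24.5 × 3.005/75.41 = 0.976 V.

V_out ≈ 0.976 V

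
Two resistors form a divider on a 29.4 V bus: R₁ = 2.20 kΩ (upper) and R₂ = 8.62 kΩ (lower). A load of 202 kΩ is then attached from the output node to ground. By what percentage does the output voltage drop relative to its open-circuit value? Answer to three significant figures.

The divider's output (Thévenin) resistance is R₁‖R₂ = 1.753 kΩ.
Fractional drop under load = R_th/(R_th + R_L) = 1.753 / (1.753 + 202) = 0.008602.
So the output falls by 0.860 %.

0.860 %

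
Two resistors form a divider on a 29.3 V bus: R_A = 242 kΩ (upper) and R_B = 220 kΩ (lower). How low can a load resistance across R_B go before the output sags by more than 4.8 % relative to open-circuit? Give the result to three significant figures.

R_L(min) ≈ 2.29 MΩ

Output resistance R_th = R_A‖R_B = (242 × 220)/462.0 = 115.2 kΩ.
The fractional drop is R_th/(R_th + R_L); requiring this ≤ 0.0480 gives R_L ≥ R_th(1/0.0480 − 1) = 115.2 × 19.83 = 2.29 MΩ.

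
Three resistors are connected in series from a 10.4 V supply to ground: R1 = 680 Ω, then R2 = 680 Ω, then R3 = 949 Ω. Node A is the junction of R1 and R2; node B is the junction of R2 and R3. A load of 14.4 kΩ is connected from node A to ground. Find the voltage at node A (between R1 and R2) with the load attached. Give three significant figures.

V ≈ 7.10 V

Below node A the series string R2+R3 = 1629 Ω sits in parallel with the 14400 Ω load: 1463 Ω.
V_A = 10.4 × 1463/(680 + 1463) = 7.10 V.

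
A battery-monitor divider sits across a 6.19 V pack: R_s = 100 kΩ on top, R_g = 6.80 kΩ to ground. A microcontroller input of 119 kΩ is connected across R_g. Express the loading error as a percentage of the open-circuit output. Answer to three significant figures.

The divider's output (Thévenin) resistance is R_s‖R_g = 6.367 kΩ.
Fractional drop under load = R_th/(R_th + R_L) = 6.367 / (6.367 + 119) = 0.05079.
So the output falls by 5.08 %.

5.08 %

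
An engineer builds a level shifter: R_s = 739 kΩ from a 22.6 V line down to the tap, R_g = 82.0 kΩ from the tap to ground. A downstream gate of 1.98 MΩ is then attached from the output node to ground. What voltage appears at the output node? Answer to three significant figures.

V_out ≈ 2.18 V

The load sits in parallel with R_g: R_g‖R_L = (82.0 × 1980) / (82.0 + 1980) = 78.74 kΩ.
V_out = 22.6 × 78.74 / (739 + 78.74) = 22.6 × 78.74/817.7 = 2.18 V.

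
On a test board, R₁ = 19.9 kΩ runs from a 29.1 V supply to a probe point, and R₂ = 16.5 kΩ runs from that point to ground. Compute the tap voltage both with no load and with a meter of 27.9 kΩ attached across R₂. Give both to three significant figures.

Unloaded: 13.2 V; loaded: 9.97 V

Open-circuit: V = 29.1 × 16.5/(19.9 + 16.5) = 13.2 V.
With the load, R₂ becomes R₂‖R_L = 10.37 kΩ, so V = 29.1 × 10.37/30.27 = 9.97 V.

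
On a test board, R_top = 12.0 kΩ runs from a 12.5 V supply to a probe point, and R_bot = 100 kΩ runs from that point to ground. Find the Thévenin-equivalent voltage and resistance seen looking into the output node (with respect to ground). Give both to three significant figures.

V_th = 11.2 V, R_th = 10.7 kΩ

V_th is the open-circuit tap voltage: 12.5 × 100/(12.0 + 100) = 11.2 V.
With the supply zeroed, R_top and R_bot appear in parallel from the tap: R_th = R_top‖R_bot = (12.0 × 100)/112.0 = 10.7 kΩ.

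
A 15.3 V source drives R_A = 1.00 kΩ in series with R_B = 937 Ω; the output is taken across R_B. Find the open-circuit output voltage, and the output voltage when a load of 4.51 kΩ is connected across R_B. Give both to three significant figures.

Open-circuit: V = 15.3 × 937/(1000 + 937) = 7.40 V.
With the load, R_B becomes R_B‖R_L = 775.8 Ω, so V = 15.3 × 775.8/1776 = 6.68 V.

Unloaded: 7.40 V; loaded: 6.68 V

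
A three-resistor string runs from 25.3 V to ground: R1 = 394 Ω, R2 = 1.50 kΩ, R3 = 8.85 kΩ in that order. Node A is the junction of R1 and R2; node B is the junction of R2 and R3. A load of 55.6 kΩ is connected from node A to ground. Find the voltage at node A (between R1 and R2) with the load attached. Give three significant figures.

Below node A the series string R2+R3 = 10350 Ω sits in parallel with the 55600 Ω load: 8726 Ω.
V_A = 25.3 × 8726/(394 + 8726) = 24.2 V.

V ≈ 24.2 V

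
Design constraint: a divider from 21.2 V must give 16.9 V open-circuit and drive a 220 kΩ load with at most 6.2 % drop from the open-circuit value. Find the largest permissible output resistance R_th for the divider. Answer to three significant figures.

R_th ≤ 14.5 kΩ

Loading drop = R_th/(R_th + R_L) ≤ 0.0620, so R_th ≤ R_L · ε/(1−ε) = 220 kΩ × 0.0620/0.9380 = 14.5 kΩ.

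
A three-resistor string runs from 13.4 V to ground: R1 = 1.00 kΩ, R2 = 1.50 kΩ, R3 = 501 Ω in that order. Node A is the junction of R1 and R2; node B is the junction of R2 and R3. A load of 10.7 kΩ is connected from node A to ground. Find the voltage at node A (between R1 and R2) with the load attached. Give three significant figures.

Below node A the series string R2+R3 = 2001 Ω sits in parallel with the 10700 Ω load: 1686 Ω.
V_A = 13.4 × 1686/(1000 + 1686) = 8.41 V.

V ≈ 8.41 V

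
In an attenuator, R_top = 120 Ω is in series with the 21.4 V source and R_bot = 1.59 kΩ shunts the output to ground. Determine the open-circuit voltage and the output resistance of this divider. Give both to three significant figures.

V_th = 19.9 V, R_th = 112 Ω

V_th is the open-circuit tap voltage: 21.4 × 1590/(120 + 1590) = 19.9 V.
With the supply zeroed, R_top and R_bot appear in parallel from the tap: R_th = R_top‖R_bot = (120 × 1590)/1710 = 112 Ω.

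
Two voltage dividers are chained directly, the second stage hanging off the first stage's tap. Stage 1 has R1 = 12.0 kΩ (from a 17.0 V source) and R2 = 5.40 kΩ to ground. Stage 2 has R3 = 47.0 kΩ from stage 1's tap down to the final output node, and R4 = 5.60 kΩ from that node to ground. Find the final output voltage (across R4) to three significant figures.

Stage 2 presents R3+R4 = 52.60 kΩ as a load on stage 1's tap.
Stage 1's lower leg becomes R2‖(R3+R4) = 4.897 kΩ, so V_mid = 17.0 × 4.897/16.90 = 4.927 V.
Stage 2 is itself unloaded: V_out = V_mid × R4/(R3+R4) = 4.927 × 5.60/52.60 = 0.525 V.

V_out ≈ 0.525 V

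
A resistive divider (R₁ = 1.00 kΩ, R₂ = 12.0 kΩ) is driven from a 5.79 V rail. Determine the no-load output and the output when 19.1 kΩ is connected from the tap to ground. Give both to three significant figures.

Open-circuit: V = 5.79 × 12.0/(1.00 + 12.0) = 5.34 V.
With the load, R₂ becomes R₂‖R_L = 7.370 kΩ, so V = 5.79 × 7.370/8.370 = 5.10 V.

Unloaded: 5.34 V; loaded: 5.10 V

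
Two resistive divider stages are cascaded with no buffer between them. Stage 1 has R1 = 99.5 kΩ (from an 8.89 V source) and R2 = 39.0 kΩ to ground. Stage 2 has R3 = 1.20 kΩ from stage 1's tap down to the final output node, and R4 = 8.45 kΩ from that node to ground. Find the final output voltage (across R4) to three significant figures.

Stage 2 presents R3+R4 = 9.650 kΩ as a load on stage 1's tap.
Stage 1's lower leg becomes R2‖(R3+R4) = 7.736 kΩ, so V_mid = 8.89 × 7.736/107.2 = 0.6413 V.
Stage 2 is itself unloaded: V_out = V_mid × R4/(R3+R4) = 0.6413 × 8.45/9.650 = 0.562 V.

V_out ≈ 0.562 V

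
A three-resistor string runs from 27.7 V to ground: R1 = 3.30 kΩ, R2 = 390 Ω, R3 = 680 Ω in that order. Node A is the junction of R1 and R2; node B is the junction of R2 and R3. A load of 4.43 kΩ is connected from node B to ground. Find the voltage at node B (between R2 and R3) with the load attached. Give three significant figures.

At node B, R3 is in parallel with the load: R3‖R_L = 589.5 Ω.
Below node A the resistance is R2 + (R3‖R_L) = 979.5 Ω, so V_A = 27.7 × 979.5/4280 = 6.340 V.
Then V_B = V_A × (R3‖R_L)/(R2 + R3‖R_L) = 6.340 × 589.5/979.5 = 3.82 V.

V ≈ 3.82 V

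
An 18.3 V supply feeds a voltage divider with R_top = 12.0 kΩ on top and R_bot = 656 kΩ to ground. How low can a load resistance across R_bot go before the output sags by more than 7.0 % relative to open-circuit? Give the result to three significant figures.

Output resistance R_th = R_top‖R_bot = (12.0 × 656)/668.0 = 11.78 kΩ.
The fractional drop is R_th/(R_th + R_L); requiring this ≤ 0.0700 gives R_L ≥ R_th(1/0.0700 − 1) = 11.78 × 13.29 = 157 kΩ.

R_L(min) ≈ 157 kΩ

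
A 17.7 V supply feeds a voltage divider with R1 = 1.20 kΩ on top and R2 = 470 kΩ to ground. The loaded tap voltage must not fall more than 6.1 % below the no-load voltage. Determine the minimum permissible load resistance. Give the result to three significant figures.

Output resistance R_th = R1‖R2 = (1.20 × 470)/471.2 = 1.197 kΩ.
The fractional drop is R_th/(R_th + R_L); requiring this ≤ 0.0610 gives R_L ≥ R_th(1/0.0610 − 1) = 1.197 × 15.39 = 18.4 kΩ.

R_L(min) ≈ 18.4 kΩ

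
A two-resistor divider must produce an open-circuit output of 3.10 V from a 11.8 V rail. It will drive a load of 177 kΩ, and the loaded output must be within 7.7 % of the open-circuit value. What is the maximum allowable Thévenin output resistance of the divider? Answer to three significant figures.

Loading drop = R_th/(R_th + R_L) ≤ 0.0770, so R_th ≤ R_L · ε/(1−ε) = 177 kΩ × 0.0770/0.9230 = 14.8 kΩ.

R_th ≤ 14.8 kΩ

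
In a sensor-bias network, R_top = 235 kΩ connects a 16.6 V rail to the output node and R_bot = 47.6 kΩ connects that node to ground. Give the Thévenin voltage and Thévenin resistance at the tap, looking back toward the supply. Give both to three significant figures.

V_th = 2.80 V, R_th = 39.6 kΩ

V_th is the open-circuit tap voltage: 16.6 × 47.6/(235 + 47.6) = 2.80 V.
With the supply zeroed, R_top and R_bot appear in parallel from the tap: R_th = R_top‖R_bot = (235 × 47.6)/282.6 = 39.6 kΩ.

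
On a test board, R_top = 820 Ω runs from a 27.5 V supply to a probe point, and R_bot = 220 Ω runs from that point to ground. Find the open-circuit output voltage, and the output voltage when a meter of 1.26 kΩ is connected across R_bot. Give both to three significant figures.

Open-circuit: V = 27.5 × 220/(820 + 220) = 5.82 V.
With the load, R_bot becomes R_bot‖R_L = 187.3 Ω, so V = 27.5 × 187.3/1007 = 5.11 V.

Unloaded: 5.82 V; loaded: 5.11 V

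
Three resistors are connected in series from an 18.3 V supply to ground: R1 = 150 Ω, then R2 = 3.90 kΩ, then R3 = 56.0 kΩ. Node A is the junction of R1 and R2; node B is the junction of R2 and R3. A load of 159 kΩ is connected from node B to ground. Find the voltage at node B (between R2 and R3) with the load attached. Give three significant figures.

V ≈ 16.7 V

At node B, R3 is in parallel with the load: R3‖R_L = 41410 Ω.
Below node A the resistance is R2 + (R3‖R_L) = 45310 Ω, so V_A = 18.3 × 45310/45460 = 18.24 V.
Then V_B = V_A × (R3‖R_L)/(R2 + R3‖R_L) = 18.24 × 41410/45310 = 16.7 V.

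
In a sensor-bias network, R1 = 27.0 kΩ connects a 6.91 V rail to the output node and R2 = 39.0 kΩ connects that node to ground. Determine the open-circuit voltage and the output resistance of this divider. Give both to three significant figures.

V_th is the open-circuit tap voltage: 6.91 × 39.0/(27.0 + 39.0) = 4.08 V.
With the supply zeroed, R1 and R2 appear in parallel from the tap: R_th = R1‖R2 = (27.0 × 39.0)/66.00 = 16.0 kΩ.

V_th = 4.08 V, R_th = 16.0 kΩ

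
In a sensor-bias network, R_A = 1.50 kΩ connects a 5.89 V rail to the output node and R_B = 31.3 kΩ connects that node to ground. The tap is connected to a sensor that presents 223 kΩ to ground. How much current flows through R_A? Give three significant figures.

I ≈ 0.203 mA

R_B‖R_L = 27.45 kΩ, so the source sees R_A + R_B‖R_L = 28.95 kΩ.
I = 5.89 V / 28.95 kΩ = 0.203 mA.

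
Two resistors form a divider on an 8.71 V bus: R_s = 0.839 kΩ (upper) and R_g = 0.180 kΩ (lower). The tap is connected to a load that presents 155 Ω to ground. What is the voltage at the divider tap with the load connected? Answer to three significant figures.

V_out ≈ 0.787 V

The load sits in parallel with R_g: R_g‖R_L = (180 × 155) / (180 + 155) = 83.28 Ω.
V_out = 8.71 × 83.28 / (839 + 83.28) = 8.71 × 83.28/922.3 = 0.787 V.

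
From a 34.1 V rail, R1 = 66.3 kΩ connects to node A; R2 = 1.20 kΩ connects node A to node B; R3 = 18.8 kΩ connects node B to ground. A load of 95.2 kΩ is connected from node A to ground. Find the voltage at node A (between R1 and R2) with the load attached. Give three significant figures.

Below node A the series string R2+R3 = 20.00 kΩ sits in parallel with the 95.2 kΩ load: 16.53 kΩ.
V_A = 34.1 × 16.53/(66.3 + 16.53) = 6.80 V.

V ≈ 6.80 V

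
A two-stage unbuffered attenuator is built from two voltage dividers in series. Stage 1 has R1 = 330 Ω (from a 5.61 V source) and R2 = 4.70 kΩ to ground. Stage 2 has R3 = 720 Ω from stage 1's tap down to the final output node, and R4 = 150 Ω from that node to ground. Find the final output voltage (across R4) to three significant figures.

V_out ≈ 0.667 V

Stage 2 presents R3+R4 = 870.0 Ω as a load on stage 1's tap.
Stage 1's lower leg becomes R2‖(R3+R4) = 734.1 Ω, so V_mid = 5.61 × 734.1/1064 = 3.870 V.
Stage 2 is itself unloaded: V_out = V_mid × R4/(R3+R4) = 3.870 × 150/870.0 = 0.667 V.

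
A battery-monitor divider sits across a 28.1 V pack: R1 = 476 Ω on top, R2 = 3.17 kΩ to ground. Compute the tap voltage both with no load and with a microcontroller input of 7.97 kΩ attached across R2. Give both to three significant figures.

Unloaded: 24.4 V; loaded: 23.2 V

Open-circuit: V = 28.1 × 3170/(476 + 3170) = 24.4 V.
With the load, R2 becomes R2‖R_L = 2268 Ω, so V = 28.1 × 2268/2744 = 23.2 V.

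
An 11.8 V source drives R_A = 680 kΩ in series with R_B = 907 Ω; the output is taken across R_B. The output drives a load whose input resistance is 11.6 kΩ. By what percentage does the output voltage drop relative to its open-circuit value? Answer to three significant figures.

The divider's output (Thévenin) resistance is R_A‖R_B = 905.8 Ω.
Fractional drop under load = R_th/(R_th + R_L) = 905.8 / (905.8 + 11600) = 0.07243.
So the output falls by 7.24 %.

7.24 %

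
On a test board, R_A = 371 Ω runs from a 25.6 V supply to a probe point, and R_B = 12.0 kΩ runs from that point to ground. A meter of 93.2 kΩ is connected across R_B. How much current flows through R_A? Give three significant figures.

R_B‖R_L = 10630 Ω, so the source sees R_A + R_B‖R_L = 11000 Ω.
I = 25.6 V / 11000 Ω = 2.33 mA.

I ≈ 2.33 mA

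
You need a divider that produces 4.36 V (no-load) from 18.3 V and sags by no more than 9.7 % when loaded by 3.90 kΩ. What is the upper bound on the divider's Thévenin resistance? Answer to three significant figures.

R_th ≤ 419 Ω

Loading drop = R_th/(R_th + R_L) ≤ 0.0970, so R_th ≤ R_L · ε/(1−ε) = 3.90 kΩ × 0.0970/0.9030 = 419 Ω.
(Any R1, R2 with R2/(R1+R2) = 0.238 and R1‖R2 ≤ 419 Ω will meet the spec.)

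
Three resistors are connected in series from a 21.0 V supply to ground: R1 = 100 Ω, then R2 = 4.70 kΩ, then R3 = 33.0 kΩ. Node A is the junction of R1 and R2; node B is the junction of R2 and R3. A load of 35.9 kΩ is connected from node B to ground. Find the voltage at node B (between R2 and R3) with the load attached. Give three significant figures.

V ≈ 16.4 V

At node B, R3 is in parallel with the load: R3‖R_L = 17190 Ω.
Below node A the resistance is R2 + (R3‖R_L) = 21890 Ω, so V_A = 21.0 × 21890/21990 = 20.90 V.
Then V_B = V_A × (R3‖R_L)/(R2 + R3‖R_L) = 20.90 × 17190/21890 = 16.4 V.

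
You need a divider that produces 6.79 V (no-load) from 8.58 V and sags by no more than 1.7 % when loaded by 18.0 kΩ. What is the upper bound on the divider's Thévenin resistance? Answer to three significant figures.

Loading drop = R_th/(R_th + R_L) ≤ 0.0170, so R_th ≤ R_L · ε/(1−ε) = 18.0 kΩ × 0.0170/0.9830 = 311 Ω.
(Any R1, R2 with R2/(R1+R2) = 0.791 and R1‖R2 ≤ 311 Ω will meet the spec.)

R_th ≤ 311 Ω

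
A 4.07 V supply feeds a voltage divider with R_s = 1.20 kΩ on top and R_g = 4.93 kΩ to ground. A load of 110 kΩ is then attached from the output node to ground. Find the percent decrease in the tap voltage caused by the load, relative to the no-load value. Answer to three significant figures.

0.870 %

The divider's output (Thévenin) resistance is R_s‖R_g = 0.9651 kΩ.
Fractional drop under load = R_th/(R_th + R_L) = 0.9651 / (0.9651 + 110) = 0.008697.
So the output falls by 0.870 %.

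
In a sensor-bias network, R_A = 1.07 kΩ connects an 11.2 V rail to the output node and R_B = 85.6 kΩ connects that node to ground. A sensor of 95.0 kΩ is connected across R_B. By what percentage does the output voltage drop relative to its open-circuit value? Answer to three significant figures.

1.10 %

The divider's output (Thévenin) resistance is R_A‖R_B = 1.057 kΩ.
Fractional drop under load = R_th/(R_th + R_L) = 1.057 / (1.057 + 95.0) = 0.01100.
So the output falls by 1.10 %.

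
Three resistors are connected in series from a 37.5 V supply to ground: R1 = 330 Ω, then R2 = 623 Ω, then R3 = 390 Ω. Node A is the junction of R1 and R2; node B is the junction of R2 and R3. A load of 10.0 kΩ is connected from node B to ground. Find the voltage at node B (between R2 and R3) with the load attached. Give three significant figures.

V ≈ 10.6 V

At node B, R3 is in parallel with the load: R3‖R_L = 375.4 Ω.
Below node A the resistance is R2 + (R3‖R_L) = 998.4 Ω, so V_A = 37.5 × 998.4/1328 = 28.18 V.
Then V_B = V_A × (R3‖R_L)/(R2 + R3‖R_L) = 28.18 × 375.4/998.4 = 10.6 V.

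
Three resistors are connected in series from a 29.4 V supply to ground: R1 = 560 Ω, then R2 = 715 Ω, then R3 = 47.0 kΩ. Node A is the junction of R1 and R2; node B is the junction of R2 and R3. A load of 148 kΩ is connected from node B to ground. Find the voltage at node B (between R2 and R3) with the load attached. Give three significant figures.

At node B, R3 is in parallel with the load: R3‖R_L = 35670 Ω.
Below node A the resistance is R2 + (R3‖R_L) = 36390 Ω, so V_A = 29.4 × 36390/36950 = 28.95 V.
Then V_B = V_A × (R3‖R_L)/(R2 + R3‖R_L) = 28.95 × 35670/36390 = 28.4 V.

V ≈ 28.4 V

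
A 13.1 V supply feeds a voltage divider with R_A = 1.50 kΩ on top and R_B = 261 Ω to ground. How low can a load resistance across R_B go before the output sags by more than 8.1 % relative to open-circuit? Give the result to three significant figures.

R_L(min) ≈ 2.52 kΩ

Output resistance R_th = R_A‖R_B = (1500 × 261)/1761 = 222.3 Ω.
The fractional drop is R_th/(R_th + R_L); requiring this ≤ 0.0810 gives R_L ≥ R_th(1/0.0810 − 1) = 222.3 × 11.35 = 2.52 kΩ.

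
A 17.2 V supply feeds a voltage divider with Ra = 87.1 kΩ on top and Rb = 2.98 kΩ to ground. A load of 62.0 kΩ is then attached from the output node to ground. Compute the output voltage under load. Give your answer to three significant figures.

V_out ≈ 0.544 V

The load sits in parallel with Rb: Rb‖R_L = (2.98 × 62.0) / (2.98 + 62.0) = 2.843 kΩ.
V_out = 17.2 × 2.843 / (87.1 + 2.843) = 17.2 × 2.843/89.94 = 0.544 V.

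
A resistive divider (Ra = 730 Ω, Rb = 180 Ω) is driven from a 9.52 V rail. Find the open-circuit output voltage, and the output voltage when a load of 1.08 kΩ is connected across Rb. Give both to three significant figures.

Unloaded: 1.88 V; loaded: 1.66 V

Open-circuit: V = 9.52 × 180/(730 + 180) = 1.88 V.
With the load, Rb becomes Rb‖R_L = 154.3 Ω, so V = 9.52 × 154.3/884.3 = 1.66 V.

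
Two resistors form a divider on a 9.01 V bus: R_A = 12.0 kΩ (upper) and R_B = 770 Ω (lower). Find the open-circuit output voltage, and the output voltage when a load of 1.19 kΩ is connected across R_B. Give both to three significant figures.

Open-circuit: V = 9.01 × 770/(12000 + 770) = 0.543 V.
With the load, R_B becomes R_B‖R_L = 467.5 Ω, so V = 9.01 × 467.5/12470 = 0.338 V.

Unloaded: 0.543 V; loaded: 0.338 V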